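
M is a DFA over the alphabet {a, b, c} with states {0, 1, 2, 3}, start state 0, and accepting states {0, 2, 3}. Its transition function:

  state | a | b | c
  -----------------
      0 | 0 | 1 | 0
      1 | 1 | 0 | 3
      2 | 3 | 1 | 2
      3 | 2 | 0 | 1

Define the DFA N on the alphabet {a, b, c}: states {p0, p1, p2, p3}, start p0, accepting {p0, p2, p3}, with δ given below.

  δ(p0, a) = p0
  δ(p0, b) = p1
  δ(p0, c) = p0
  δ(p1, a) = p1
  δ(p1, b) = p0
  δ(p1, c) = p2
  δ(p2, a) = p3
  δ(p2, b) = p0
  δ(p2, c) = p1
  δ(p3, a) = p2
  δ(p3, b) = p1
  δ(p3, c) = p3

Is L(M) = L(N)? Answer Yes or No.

Exploring the product automaton M × N from the start pair (0, p0), following both machines on each input symbol, reaches 4 state pairs: (0, p0), (1, p1), (3, p2), (2, p3).
M accepts in {0, 2, 3} and N accepts in {p0, p2, p3}. In every reachable pair the two components are either both accepting — (0, p0), (3, p2), (2, p3) — or both non-accepting, so no string is accepted by exactly one of the machines: L(M) \ L(N) and L(N) \ L(M) are both empty.
Hence every string is accepted by M iff it is accepted by N, and the two languages coincide.

Yes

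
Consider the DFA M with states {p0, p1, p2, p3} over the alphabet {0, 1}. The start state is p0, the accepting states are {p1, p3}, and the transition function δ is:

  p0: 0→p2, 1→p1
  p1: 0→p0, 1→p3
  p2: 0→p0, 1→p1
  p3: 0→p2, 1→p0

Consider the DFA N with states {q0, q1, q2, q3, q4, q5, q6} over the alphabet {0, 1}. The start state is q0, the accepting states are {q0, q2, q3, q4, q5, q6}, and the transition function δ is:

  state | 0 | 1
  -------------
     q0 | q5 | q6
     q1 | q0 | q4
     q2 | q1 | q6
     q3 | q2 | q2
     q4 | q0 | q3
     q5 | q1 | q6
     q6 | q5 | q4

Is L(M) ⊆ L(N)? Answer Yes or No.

Exploring the product automaton M × N from the start pair (p0, q0), following both machines on each input symbol, reaches 19 state pairs: (p0, q0), (p2, q5), (p1, q6), (p0, q1), (p0, q5), (p3, q4), (p2, q0), (p1, q4), (p2, q1), (p0, q3), (p3, q3), (p2, q2), (p1, q2), (p0, q2), (p3, q6), (p0, q4), (p1, q3), (p3, q2), (p0, q6).
M accepts in {p1, p3} and N accepts in {q0, q2, q3, q4, q5, q6}. The reachable pairs whose M-component is accepting are (p1, q6), (p3, q4), (p1, q4), (p3, q3), (p1, q2), (p3, q6), (p1, q3), (p3, q2); in each of them the N-component is accepting too, so the product for L(M) \ L(N) (M-component accepting, N-component rejecting) has no reachable accepting pair and the difference is empty.
Hence every string in L(M) is also in L(N).

Yes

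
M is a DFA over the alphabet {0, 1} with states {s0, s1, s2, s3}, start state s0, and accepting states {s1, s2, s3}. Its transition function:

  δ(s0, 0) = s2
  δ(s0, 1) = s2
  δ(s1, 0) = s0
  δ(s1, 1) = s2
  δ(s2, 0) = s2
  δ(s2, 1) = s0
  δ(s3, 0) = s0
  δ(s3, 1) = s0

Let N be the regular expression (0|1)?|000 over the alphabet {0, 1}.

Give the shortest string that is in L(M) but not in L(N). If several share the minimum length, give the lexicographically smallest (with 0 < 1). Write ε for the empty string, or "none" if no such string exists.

The string 00 is accepted by M but not by N.
No shorter string lies in the difference, and 00 is the lexicographically first length-2 string in L(M) \ L(N).

00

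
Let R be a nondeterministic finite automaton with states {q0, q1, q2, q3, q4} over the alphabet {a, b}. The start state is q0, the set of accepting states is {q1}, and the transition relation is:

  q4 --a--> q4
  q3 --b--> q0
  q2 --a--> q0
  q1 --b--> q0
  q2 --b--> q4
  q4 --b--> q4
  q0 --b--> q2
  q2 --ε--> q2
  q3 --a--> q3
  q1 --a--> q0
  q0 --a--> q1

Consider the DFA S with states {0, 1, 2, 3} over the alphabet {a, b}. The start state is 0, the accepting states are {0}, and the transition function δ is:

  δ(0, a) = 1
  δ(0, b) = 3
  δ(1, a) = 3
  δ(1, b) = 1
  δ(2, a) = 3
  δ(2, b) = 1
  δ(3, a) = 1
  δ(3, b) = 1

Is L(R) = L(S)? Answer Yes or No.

No

The string a is accepted by R but rejected by S.
So L(R) ≠ L(S).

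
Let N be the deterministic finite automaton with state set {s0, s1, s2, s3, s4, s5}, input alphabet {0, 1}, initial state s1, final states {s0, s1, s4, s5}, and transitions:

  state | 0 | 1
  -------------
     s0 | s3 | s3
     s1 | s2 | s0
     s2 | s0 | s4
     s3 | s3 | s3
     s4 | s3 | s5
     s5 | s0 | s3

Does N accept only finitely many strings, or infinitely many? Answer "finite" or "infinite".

The useful states (reachable from s1 and able to reach an accepting state) are {s0, s1, s2, s4, s5}.
Restricted to these states the transition graph has no cycle, so every accepting path has bounded length and L is finite.

finite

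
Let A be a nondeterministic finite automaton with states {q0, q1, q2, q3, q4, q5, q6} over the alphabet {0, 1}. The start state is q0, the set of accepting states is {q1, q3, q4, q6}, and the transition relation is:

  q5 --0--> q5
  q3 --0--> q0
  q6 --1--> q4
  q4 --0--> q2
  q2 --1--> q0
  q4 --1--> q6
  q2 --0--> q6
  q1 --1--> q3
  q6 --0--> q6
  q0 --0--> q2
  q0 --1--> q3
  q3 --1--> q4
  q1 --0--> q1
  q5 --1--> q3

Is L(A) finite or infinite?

infinite

State q0 is reachable from the start and can reach an accepting state, and it lies on the cycle q0 → q2 → q0.
Traversing that cycle any number of times yields accepted strings of unbounded length, so the language is infinite.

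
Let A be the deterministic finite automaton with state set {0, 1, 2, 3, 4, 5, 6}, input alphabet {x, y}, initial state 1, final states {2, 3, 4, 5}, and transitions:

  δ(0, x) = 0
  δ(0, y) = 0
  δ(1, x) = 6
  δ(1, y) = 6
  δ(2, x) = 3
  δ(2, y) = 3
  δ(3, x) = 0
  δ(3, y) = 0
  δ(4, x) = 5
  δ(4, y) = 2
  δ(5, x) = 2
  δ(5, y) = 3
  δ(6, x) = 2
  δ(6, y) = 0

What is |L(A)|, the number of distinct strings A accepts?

6

The useful subgraph on states {1, 2, 3, 6} is acyclic, so L(A) is finite; the longest accepting path visits 4 useful states, giving maximum string length 3.
Counting accepting paths from 1 by length: 2 of length 2, 4 of length 3. Total 6.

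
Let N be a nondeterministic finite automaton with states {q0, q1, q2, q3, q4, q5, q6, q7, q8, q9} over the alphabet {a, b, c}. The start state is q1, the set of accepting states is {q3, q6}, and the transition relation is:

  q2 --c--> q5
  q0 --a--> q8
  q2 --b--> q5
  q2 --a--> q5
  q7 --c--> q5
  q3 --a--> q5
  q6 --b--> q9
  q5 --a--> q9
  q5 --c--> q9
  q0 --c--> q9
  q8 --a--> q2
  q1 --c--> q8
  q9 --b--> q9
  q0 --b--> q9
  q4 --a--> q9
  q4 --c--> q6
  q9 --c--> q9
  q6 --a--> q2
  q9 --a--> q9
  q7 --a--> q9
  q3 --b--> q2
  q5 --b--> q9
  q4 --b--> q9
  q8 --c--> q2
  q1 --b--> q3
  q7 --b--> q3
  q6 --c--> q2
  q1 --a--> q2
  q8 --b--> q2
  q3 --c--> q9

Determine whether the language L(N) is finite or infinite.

The useful states (reachable from q1 and able to reach an accepting state) are {q1, q3}.
Restricted to these states the transition graph has no cycle, so every accepting path has bounded length and L is finite.

finite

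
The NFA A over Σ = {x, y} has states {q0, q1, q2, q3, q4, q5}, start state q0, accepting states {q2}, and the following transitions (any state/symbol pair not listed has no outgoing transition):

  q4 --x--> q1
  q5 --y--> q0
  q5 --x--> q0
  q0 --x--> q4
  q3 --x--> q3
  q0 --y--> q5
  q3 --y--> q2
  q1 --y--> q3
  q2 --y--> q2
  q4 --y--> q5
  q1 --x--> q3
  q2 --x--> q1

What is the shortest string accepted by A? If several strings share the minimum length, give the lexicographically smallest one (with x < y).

A breadth-first search from q0 reaches an accepting state first via the path q0 → q4 → q1 → q3 → q2 on input xxxy.
No string of length < 4 is accepted (BFS exhausts all shorter strings without reaching an accepting state), and xxxy is the lexicographically least accepting string of length 4.

xxxy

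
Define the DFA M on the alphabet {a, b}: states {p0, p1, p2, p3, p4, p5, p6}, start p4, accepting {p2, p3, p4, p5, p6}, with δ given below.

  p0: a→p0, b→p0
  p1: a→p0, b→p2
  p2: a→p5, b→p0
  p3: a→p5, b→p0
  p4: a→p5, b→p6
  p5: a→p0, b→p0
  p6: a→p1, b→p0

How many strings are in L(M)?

5

The useful subgraph on states {p1, p2, p4, p5, p6} is acyclic, so L(M) is finite; the longest accepting path visits 5 useful states, giving maximum string length 4.
Counting accepting paths from p4 by length: 1 of length 0, 2 of length 1, 1 of length 3, 1 of length 4. Total 5.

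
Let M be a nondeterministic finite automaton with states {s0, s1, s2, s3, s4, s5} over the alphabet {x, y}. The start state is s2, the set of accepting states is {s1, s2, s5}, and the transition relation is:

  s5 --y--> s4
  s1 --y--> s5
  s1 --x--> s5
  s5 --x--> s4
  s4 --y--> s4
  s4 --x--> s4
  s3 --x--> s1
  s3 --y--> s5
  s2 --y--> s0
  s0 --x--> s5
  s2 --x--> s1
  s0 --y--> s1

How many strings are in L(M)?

8

The useful subgraph on states {s0, s1, s2, s5} is acyclic, so L(M) is finite; the longest accepting path visits 4 useful states, giving maximum string length 3.
Counting accepting paths from s2 by length: 1 of length 0, 1 of length 1, 4 of length 2, 2 of length 3. Total 8.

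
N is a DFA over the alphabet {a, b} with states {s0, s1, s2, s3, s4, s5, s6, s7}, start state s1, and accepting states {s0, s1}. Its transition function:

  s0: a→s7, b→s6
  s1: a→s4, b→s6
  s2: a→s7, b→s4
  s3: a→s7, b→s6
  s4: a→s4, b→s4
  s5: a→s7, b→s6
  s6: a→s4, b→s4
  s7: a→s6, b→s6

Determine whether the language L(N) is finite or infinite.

The useful states (reachable from s1 and able to reach an accepting state) are {s1}.
Restricted to these states the transition graph has no cycle, so every accepting path has bounded length and L is finite.

finite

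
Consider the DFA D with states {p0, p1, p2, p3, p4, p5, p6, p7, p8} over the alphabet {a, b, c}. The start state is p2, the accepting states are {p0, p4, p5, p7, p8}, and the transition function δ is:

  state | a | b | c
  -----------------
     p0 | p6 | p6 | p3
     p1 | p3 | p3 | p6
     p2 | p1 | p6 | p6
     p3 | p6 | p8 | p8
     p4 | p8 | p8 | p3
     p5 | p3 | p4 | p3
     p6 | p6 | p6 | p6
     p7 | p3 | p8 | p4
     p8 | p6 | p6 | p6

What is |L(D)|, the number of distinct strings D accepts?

The useful subgraph on states {p1, p2, p3, p8} is acyclic, so L(D) is finite; the longest accepting path visits 4 useful states, giving maximum string length 3.
Counting accepting paths from p2 by length: 4 of length 3. Total 4.

4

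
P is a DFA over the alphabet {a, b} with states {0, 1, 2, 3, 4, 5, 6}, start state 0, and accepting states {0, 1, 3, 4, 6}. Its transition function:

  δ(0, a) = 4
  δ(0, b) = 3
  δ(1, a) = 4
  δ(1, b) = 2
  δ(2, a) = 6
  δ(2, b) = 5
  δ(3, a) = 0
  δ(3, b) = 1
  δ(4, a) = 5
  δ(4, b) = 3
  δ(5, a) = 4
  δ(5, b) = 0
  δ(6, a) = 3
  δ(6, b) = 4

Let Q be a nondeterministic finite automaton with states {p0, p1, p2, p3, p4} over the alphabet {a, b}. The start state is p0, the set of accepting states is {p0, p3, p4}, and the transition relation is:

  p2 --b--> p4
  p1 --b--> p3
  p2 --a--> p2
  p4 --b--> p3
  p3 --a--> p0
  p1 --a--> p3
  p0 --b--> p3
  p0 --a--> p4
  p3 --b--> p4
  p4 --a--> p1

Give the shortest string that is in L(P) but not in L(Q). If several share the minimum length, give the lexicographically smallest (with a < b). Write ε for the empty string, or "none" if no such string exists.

bba

The string bba is accepted by P but not by Q.
No shorter string lies in the difference, and bba is the lexicographically first length-3 string in L(P) \ L(Q).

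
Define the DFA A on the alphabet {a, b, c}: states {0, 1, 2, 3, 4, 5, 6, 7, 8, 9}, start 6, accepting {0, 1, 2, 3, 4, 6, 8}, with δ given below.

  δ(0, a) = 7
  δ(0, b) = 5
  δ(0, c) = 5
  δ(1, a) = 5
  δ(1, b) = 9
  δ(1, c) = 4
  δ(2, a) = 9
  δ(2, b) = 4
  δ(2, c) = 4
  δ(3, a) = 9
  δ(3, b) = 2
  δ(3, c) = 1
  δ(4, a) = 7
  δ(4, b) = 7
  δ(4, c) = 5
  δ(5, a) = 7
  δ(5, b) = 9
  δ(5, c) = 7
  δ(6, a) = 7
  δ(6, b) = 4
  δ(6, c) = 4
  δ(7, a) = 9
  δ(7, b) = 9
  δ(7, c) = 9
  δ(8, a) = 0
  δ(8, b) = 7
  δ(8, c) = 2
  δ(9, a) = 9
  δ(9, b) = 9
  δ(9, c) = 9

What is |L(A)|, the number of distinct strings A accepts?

The useful subgraph on states {4, 6} is acyclic, so L(A) is finite; the longest accepting path visits 2 useful states, giving maximum string length 1.
Counting accepting paths from 6 by length: 1 of length 0, 2 of length 1. Total 3.

3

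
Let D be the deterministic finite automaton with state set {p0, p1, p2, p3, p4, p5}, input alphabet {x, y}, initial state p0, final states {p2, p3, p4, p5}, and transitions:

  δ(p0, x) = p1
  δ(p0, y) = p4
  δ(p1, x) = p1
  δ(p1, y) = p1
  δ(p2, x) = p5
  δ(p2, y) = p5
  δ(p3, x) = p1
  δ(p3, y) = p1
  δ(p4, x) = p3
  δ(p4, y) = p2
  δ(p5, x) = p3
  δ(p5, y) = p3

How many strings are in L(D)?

The useful subgraph on states {p0, p2, p3, p4, p5} is acyclic, so L(D) is finite; the longest accepting path visits 5 useful states, giving maximum string length 4.
Counting accepting paths from p0 by length: 1 of length 1, 2 of length 2, 2 of length 3, 4 of length 4. Total 9.

9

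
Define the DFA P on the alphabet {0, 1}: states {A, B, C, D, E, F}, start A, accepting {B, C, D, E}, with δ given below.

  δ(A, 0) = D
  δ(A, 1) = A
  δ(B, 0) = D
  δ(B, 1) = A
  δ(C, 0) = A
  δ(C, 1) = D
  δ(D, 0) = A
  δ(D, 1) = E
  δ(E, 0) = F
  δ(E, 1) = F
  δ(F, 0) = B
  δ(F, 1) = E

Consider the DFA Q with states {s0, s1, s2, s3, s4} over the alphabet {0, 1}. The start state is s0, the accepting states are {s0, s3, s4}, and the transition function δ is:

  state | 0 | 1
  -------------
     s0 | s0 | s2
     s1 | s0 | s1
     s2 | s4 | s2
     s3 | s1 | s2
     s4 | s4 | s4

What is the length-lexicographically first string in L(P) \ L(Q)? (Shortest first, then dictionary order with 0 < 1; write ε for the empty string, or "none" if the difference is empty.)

01

The string 01 is accepted by P but not by Q.
No shorter string lies in the difference, and 01 is the lexicographically first length-2 string in L(P) \ L(Q).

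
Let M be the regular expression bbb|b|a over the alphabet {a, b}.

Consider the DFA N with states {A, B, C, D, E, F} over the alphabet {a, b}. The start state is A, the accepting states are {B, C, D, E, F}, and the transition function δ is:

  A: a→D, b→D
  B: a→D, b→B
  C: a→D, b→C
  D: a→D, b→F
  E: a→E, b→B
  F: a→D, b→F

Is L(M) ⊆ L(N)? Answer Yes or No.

Yes

Converting the expression M to a DFA (subset construction, then merging equivalent states) gives the minimal DFA with states {m0, m1, m2, m3, m4}, start state m0, accepting states {m1, m2} and transitions m0: a→m1, b→m2; m1: a→m3, b→m3; m2: a→m3, b→m4; m3: a→m3, b→m3; m4: a→m3, b→m1.
Exploring the product automaton M × N from the start pair (m0, A), following both machines on each input symbol, reaches 7 state pairs: (m0, A), (m1, D), (m2, D), (m3, D), (m3, F), (m4, F), (m1, F).
M accepts in {m1, m2} and N accepts in {B, C, D, E, F}. The reachable pairs whose M-component is accepting are (m1, D), (m2, D), (m1, F); in each of them the N-component is accepting too, so the product for L(M) \ L(N) (M-component accepting, N-component rejecting) has no reachable accepting pair and the difference is empty.
Hence every string in L(M) is also in L(N).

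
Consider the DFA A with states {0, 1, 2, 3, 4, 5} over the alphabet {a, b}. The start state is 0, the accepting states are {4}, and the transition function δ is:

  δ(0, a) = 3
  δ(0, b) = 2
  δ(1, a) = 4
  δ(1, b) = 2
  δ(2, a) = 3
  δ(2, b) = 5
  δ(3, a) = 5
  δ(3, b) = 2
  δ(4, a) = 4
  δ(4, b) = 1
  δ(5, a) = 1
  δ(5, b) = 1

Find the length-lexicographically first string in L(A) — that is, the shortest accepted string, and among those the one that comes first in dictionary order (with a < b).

aaaa

A breadth-first search from 0 reaches an accepting state first via the path 0 → 3 → 5 → 1 → 4 on input aaaa.
No string of length < 4 is accepted (BFS exhausts all shorter strings without reaching an accepting state), and aaaa is the lexicographically least accepting string of length 4.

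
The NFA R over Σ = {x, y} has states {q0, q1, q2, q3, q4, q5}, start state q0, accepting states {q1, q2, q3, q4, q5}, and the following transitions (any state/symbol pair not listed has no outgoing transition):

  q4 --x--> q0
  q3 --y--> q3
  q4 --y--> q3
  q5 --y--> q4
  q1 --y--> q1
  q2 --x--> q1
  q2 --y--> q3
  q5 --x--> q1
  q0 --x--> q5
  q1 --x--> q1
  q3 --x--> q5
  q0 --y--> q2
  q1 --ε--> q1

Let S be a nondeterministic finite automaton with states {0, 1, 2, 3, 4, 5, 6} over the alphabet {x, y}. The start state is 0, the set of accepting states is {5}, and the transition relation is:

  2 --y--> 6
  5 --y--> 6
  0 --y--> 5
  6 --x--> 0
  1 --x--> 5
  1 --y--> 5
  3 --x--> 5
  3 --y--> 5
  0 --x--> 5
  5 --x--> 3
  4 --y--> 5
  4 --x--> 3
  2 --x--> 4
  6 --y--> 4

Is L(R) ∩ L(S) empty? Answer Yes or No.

The string x is accepted by both R and S.
Hence L(R) ∩ L(S) ≠ ∅.

No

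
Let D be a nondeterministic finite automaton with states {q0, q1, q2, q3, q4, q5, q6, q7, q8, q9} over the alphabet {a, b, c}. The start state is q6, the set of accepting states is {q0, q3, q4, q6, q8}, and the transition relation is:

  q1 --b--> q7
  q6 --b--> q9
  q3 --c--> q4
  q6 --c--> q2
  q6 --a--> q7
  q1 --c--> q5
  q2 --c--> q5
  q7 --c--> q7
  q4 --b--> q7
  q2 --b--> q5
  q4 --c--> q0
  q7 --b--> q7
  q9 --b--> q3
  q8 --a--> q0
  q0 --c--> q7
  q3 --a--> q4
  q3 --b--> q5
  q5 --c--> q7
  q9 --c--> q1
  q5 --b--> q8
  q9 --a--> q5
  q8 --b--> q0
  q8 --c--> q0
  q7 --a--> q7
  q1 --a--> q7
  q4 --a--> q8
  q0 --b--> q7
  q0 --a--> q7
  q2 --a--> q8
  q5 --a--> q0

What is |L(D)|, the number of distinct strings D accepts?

The useful subgraph on states {q0, q1, q2, q3, q4, q5, q6, q8, q9} is acyclic, so L(D) is finite; the longest accepting path visits 6 useful states, giving maximum string length 5.
Counting accepting paths from q6 by length: 1 of length 0, 2 of length 2, 11 of length 3, 17 of length 4, 12 of length 5. Total 43.

43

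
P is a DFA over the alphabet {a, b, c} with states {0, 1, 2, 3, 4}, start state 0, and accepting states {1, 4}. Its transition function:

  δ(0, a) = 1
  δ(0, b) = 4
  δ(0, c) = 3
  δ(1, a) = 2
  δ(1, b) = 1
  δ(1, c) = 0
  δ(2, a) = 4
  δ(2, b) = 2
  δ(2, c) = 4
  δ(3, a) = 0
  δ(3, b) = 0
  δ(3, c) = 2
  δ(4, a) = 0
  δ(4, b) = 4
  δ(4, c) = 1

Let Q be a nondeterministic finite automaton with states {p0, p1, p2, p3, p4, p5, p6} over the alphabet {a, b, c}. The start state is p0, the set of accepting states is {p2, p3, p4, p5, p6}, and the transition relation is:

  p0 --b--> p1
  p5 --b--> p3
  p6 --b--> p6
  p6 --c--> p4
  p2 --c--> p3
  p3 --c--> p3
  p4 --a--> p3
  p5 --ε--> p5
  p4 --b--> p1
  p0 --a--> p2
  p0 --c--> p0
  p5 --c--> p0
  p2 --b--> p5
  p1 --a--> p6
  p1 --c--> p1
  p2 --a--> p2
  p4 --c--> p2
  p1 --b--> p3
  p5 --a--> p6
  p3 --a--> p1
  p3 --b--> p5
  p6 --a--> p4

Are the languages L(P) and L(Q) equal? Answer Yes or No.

The string b is accepted by P but rejected by Q.
So L(P) ≠ L(Q).

No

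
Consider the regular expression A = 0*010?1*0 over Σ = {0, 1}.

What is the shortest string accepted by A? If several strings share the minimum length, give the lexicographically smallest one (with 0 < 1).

By inspection of the expression, no string of length less than 3 matches, and 010 is the lexicographically first match of length 3.

010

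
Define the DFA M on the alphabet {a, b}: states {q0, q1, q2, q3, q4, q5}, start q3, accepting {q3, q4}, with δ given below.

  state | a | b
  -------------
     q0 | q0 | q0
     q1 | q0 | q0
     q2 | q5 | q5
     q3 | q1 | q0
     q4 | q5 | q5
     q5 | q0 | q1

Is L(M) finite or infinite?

finite

The useful states (reachable from q3 and able to reach an accepting state) are {q3}.
Restricted to these states the transition graph has no cycle, so every accepting path has bounded length and L is finite.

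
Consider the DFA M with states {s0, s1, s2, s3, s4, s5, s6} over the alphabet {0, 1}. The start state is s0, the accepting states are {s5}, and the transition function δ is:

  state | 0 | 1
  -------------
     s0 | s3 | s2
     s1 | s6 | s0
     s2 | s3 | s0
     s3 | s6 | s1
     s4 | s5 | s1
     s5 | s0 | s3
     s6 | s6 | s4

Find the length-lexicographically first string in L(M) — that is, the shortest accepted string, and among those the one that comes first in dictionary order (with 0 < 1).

0010

A breadth-first search from s0 reaches an accepting state first via the path s0 → s3 → s6 → s4 → s5 on input 0010.
No string of length < 4 is accepted (BFS exhausts all shorter strings without reaching an accepting state), and 0010 is the lexicographically least accepting string of length 4.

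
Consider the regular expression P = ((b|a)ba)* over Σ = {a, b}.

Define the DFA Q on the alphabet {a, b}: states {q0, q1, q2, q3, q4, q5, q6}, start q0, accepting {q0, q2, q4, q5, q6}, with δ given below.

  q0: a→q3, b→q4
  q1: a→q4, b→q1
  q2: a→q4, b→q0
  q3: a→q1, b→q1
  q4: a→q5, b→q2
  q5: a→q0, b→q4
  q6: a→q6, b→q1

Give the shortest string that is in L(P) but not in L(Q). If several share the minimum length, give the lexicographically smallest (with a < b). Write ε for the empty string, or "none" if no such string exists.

The string ababba is accepted by P but not by Q.
No shorter string lies in the difference, and ababba is the lexicographically first length-6 string in L(P) \ L(Q).

ababba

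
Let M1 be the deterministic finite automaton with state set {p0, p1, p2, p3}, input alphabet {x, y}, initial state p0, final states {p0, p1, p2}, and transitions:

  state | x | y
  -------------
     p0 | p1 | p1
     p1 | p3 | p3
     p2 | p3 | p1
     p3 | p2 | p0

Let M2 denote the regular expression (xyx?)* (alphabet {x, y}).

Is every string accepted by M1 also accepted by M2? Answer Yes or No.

No

The string x is in L(M1) but not in L(M2).
So L(M1) ⊄ L(M2).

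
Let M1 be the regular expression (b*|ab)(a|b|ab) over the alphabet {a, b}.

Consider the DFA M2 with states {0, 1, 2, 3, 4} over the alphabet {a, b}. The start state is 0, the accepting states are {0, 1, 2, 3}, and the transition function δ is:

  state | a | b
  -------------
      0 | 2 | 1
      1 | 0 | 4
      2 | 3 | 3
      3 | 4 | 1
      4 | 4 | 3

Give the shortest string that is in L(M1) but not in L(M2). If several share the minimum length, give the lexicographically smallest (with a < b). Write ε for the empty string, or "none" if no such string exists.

bb

The string bb is accepted by M1 but not by M2.
No shorter string lies in the difference, and bb is the lexicographically first length-2 string in L(M1) \ L(M2).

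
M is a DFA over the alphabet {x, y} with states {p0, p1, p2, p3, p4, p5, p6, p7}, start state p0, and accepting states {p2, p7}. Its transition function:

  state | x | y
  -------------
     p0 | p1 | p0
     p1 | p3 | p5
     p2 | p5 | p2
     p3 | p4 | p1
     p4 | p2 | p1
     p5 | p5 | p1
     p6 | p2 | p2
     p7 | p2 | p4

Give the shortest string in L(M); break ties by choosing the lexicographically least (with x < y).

A breadth-first search from p0 reaches an accepting state first via the path p0 → p1 → p3 → p4 → p2 on input xxxx.
No string of length < 4 is accepted (BFS exhausts all shorter strings without reaching an accepting state), and xxxx is the lexicographically least accepting string of length 4.

xxxx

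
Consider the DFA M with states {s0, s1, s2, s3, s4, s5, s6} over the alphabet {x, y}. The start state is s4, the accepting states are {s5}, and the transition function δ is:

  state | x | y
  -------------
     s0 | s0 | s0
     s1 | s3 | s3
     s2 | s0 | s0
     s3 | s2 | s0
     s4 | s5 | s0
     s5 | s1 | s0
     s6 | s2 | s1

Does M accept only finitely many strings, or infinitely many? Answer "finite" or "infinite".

The useful states (reachable from s4 and able to reach an accepting state) are {s4, s5}.
Restricted to these states the transition graph has no cycle, so every accepting path has bounded length and L is finite.

finite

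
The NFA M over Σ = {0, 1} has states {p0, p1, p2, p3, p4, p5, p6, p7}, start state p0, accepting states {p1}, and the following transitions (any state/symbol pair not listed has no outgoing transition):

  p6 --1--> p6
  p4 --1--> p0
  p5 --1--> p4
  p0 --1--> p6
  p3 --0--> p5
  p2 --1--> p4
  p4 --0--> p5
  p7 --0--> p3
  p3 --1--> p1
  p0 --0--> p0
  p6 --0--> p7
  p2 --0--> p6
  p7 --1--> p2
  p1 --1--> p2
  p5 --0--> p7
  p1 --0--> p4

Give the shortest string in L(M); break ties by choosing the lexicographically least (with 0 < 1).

A breadth-first search from p0 reaches an accepting state first via the path p0 → p6 → p7 → p3 → p1 on input 1001.
No string of length < 4 is accepted (BFS exhausts all shorter strings without reaching an accepting state), and 1001 is the lexicographically least accepting string of length 4.

1001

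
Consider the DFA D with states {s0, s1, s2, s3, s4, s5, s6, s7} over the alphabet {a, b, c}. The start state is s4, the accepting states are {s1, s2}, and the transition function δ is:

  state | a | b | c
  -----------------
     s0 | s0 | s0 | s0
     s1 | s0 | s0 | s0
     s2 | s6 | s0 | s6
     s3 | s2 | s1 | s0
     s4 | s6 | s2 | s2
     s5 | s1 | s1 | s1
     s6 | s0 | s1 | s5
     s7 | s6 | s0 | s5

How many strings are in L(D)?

The useful subgraph on states {s1, s2, s4, s5, s6} is acyclic, so L(D) is finite; the longest accepting path visits 5 useful states, giving maximum string length 4.
Counting accepting paths from s4 by length: 2 of length 1, 1 of length 2, 7 of length 3, 12 of length 4. Total 22.

22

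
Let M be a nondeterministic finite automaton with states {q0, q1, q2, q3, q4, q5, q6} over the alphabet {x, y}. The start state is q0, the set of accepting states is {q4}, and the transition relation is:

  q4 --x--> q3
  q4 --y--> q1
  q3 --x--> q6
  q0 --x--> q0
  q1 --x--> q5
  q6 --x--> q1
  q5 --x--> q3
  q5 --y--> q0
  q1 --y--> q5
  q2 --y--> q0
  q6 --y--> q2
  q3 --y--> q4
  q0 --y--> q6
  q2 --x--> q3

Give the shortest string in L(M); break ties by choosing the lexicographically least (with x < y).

yyxy

A breadth-first search from q0 reaches an accepting state first via the path q0 → q6 → q2 → q3 → q4 on input yyxy.
No string of length < 4 is accepted (BFS exhausts all shorter strings without reaching an accepting state), and yyxy is the lexicographically least accepting string of length 4.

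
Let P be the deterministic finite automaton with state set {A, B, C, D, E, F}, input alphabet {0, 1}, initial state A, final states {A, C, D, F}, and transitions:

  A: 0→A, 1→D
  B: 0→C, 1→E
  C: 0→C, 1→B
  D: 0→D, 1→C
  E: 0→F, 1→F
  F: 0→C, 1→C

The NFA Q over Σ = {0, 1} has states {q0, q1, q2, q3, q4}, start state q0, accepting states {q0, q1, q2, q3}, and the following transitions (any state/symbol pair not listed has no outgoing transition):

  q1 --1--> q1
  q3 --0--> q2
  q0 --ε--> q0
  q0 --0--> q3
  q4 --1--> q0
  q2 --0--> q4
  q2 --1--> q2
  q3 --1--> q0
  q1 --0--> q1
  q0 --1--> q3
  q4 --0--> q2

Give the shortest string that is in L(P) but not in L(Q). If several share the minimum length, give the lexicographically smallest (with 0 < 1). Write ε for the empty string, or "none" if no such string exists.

000

The string 000 is accepted by P but not by Q.
No shorter string lies in the difference, and 000 is the lexicographically first length-3 string in L(P) \ L(Q).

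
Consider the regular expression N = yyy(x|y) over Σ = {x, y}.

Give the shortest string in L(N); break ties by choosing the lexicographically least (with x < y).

By inspection of the expression, no string of length less than 4 matches, and yyyx is the lexicographically first match of length 4.

yyyx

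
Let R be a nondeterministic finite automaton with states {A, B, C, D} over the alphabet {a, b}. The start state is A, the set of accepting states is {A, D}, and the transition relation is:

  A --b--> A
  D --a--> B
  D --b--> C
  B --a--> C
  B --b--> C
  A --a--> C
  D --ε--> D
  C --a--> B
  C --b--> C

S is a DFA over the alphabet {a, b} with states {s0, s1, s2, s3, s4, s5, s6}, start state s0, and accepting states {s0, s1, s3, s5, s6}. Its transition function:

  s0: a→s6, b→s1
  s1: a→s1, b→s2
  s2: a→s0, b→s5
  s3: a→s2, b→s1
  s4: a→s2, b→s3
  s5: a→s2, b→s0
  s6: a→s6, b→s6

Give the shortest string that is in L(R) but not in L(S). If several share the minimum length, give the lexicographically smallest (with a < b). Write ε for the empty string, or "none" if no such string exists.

The string bb is accepted by R but not by S.
No shorter string lies in the difference, and bb is the lexicographically first length-2 string in L(R) \ L(S).

bb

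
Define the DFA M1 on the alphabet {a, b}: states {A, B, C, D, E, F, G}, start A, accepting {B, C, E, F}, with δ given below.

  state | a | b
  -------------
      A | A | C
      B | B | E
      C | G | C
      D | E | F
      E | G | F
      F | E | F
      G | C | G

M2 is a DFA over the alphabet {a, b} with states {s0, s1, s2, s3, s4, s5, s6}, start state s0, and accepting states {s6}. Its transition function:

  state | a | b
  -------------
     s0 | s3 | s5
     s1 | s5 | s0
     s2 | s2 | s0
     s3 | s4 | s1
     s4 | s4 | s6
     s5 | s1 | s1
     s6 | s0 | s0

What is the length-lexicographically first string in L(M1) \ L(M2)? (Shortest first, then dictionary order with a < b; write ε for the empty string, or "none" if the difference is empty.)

The string b is accepted by M1 but not by M2.
No shorter string lies in the difference, and b is the lexicographically first length-1 string in L(M1) \ L(M2).

b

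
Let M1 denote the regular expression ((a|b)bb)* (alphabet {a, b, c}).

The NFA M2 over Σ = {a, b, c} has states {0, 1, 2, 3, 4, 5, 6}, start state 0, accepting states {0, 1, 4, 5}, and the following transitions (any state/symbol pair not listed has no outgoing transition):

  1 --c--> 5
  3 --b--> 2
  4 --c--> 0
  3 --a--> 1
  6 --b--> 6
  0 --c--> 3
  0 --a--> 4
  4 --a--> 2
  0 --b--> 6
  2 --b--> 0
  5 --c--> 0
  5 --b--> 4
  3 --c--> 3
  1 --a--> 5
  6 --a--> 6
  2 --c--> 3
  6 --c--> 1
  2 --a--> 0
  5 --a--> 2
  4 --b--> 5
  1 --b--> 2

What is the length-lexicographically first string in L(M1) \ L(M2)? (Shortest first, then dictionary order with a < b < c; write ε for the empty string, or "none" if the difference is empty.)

The string bbb is accepted by M1 but not by M2.
No shorter string lies in the difference, and bbb is the lexicographically first length-3 string in L(M1) \ L(M2).

bbb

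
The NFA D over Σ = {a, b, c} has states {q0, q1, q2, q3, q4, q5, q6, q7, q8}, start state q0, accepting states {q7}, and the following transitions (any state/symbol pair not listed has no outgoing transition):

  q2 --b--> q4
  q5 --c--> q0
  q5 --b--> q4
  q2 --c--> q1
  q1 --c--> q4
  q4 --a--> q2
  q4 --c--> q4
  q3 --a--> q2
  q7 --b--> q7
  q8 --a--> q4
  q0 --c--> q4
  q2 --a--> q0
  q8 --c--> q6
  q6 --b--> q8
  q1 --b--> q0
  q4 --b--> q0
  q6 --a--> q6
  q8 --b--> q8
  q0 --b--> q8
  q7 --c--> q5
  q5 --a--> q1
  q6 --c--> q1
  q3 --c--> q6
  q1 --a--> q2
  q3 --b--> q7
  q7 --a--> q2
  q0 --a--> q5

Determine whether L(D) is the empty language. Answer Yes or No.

Yes

The states reachable from the start state are {q0, q1, q2, q4, q5, q6, q8}.
None of the accepting states {q7} is reachable, so no string is accepted and L(D) = ∅.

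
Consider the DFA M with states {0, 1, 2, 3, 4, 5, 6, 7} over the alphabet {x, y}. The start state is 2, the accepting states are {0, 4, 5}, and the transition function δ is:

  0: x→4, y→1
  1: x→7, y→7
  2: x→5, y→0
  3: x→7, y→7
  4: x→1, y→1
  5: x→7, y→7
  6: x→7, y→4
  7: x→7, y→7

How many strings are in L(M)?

The useful subgraph on states {0, 2, 4, 5} is acyclic, so L(M) is finite; the longest accepting path visits 3 useful states, giving maximum string length 2.
Counting accepting paths from 2 by length: 2 of length 1, 1 of length 2. Total 3.

3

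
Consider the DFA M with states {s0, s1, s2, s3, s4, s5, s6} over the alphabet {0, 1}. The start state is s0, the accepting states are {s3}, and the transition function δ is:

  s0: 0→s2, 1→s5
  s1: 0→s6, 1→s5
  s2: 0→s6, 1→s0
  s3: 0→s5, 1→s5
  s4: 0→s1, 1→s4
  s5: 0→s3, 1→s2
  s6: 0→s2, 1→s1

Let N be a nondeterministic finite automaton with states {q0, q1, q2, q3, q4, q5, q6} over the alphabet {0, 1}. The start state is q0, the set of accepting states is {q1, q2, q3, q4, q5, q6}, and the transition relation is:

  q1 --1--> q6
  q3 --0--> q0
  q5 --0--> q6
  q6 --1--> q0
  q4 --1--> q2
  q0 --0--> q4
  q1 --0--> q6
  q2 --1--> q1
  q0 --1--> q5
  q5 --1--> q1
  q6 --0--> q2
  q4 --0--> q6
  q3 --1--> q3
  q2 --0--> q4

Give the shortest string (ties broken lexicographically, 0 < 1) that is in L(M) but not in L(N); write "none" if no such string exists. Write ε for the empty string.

Exploring the product automaton M × N from the start pair (s0, q0), following both machines on each input symbol, reaches 26 state pairs: (s0, q0), (s2, q4), (s5, q5), (s6, q6), (s0, q2), (s3, q6), (s2, q1), (s2, q2), (s1, q0), (s5, q1), (s5, q2), (s5, q0), (s0, q6), (s6, q4), (s0, q1), (s2, q6), (s3, q4), (s2, q5), (s1, q2), (s5, q6), (s6, q2), (s3, q2), (s2, q0), (s1, q1), (s5, q4), (s0, q5).
M accepts in {s3} and N accepts in {q1, q2, q3, q4, q5, q6}. The reachable pairs whose M-component is accepting are (s3, q6), (s3, q4), (s3, q2); in each of them the N-component is accepting too, so the product for L(M) \ L(N) (M-component accepting, N-component rejecting) has no reachable accepting pair and the difference is empty.
So every string accepted by M is also accepted by N: L(M) \ L(N) = ∅ and there is no such string.

none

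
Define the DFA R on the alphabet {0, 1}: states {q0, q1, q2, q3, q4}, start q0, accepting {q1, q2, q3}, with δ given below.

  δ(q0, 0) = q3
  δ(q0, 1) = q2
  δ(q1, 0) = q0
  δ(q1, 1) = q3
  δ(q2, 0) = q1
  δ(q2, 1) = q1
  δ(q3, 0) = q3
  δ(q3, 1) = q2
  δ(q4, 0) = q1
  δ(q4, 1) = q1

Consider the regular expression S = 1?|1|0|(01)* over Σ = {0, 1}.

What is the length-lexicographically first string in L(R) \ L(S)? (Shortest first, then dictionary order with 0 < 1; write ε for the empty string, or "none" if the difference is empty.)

00

The string 00 is accepted by R but not by S.
No shorter string lies in the difference, and 00 is the lexicographically first length-2 string in L(R) \ L(S).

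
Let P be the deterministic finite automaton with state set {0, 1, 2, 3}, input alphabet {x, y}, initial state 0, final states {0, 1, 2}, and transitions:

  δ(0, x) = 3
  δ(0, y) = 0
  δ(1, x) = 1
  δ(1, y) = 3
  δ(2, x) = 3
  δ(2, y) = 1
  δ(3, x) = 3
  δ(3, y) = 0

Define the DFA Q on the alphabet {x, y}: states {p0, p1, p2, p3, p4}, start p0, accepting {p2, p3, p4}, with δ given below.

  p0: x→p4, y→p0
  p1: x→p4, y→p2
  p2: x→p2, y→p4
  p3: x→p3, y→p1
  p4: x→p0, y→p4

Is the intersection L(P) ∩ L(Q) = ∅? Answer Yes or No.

No

The string xy is accepted by both P and Q.
Hence L(P) ∩ L(Q) ≠ ∅.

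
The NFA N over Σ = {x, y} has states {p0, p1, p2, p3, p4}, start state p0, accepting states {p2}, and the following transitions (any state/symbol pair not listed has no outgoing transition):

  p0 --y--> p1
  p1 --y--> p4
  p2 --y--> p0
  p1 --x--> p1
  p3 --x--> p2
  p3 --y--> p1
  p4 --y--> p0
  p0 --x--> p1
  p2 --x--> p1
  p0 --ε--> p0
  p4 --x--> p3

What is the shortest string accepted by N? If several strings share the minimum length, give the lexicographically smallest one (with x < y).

xyxx

A breadth-first search from p0 reaches an accepting state first via the path p0 → p1 → p4 → p3 → p2 on input xyxx.
No string of length < 4 is accepted (BFS exhausts all shorter strings without reaching an accepting state), and xyxx is the lexicographically least accepting string of length 4.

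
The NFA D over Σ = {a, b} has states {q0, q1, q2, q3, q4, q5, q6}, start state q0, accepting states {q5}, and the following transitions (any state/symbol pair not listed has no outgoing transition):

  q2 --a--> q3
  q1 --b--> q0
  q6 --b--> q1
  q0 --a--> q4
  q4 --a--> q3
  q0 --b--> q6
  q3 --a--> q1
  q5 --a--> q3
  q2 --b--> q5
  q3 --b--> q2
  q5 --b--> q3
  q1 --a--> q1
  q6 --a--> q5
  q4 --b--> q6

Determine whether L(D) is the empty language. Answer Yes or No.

The string ba is accepted: the run q0 → q6 → q5 ends in the accepting state q5.
Since at least one string is accepted, L(D) is not empty.

No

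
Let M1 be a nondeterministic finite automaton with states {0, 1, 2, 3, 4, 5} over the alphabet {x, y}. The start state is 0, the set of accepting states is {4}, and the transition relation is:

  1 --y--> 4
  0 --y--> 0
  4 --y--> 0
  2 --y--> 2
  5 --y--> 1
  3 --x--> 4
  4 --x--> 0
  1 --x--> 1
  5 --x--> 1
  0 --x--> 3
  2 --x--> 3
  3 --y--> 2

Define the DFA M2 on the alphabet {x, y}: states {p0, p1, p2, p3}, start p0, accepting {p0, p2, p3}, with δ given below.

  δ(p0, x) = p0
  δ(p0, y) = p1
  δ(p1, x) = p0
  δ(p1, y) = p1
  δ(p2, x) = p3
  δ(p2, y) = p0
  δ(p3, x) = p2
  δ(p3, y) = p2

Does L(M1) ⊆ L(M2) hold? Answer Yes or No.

Yes

Exploring the product automaton M1 × M2 from the start pair (0, p0), following both machines on each input symbol, reaches 5 state pairs: (0, p0), (3, p0), (0, p1), (4, p0), (2, p1).
M1 accepts in {4} and M2 accepts in {p0, p2, p3}. The reachable pairs whose M1-component is accepting are (4, p0); in each of them the M2-component is accepting too, so the product for L(M1) \ L(M2) (M1-component accepting, M2-component rejecting) has no reachable accepting pair and the difference is empty.
Hence every string in L(M1) is also in L(M2).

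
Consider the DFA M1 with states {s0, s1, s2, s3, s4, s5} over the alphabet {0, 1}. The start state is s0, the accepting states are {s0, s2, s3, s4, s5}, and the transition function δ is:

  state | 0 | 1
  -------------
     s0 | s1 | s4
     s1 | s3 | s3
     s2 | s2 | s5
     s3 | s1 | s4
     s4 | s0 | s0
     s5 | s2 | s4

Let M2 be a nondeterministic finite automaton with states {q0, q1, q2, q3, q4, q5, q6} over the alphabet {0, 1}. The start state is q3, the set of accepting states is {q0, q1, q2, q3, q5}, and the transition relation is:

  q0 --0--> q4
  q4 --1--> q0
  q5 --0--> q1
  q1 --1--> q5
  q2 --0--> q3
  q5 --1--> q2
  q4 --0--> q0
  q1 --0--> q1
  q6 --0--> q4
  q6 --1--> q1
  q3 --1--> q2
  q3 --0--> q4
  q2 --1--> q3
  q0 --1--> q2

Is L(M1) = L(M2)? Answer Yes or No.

Exploring the product automaton M1 × M2 from the start pair (s0, q3), following both machines on each input symbol, reaches 4 state pairs: (s0, q3), (s1, q4), (s4, q2), (s3, q0).
M1 accepts in {s0, s2, s3, s4, s5} and M2 accepts in {q0, q1, q2, q3, q5}. In every reachable pair the two components are either both accepting — (s0, q3), (s4, q2), (s3, q0) — or both non-accepting, so no string is accepted by exactly one of the machines: L(M1) \ L(M2) and L(M2) \ L(M1) are both empty.
Hence every string is accepted by M1 iff it is accepted by M2, and the two languages coincide.

Yes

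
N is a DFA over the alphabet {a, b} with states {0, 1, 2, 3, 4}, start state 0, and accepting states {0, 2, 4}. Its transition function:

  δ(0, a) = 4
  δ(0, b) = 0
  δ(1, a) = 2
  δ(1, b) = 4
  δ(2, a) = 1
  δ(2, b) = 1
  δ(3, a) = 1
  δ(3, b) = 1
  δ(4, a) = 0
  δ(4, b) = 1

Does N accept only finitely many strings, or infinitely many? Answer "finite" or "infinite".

infinite

State 0 is reachable from the start and can reach an accepting state, and it lies on the cycle 0 → 0.
Traversing that cycle any number of times yields accepted strings of unbounded length, so the language is infinite.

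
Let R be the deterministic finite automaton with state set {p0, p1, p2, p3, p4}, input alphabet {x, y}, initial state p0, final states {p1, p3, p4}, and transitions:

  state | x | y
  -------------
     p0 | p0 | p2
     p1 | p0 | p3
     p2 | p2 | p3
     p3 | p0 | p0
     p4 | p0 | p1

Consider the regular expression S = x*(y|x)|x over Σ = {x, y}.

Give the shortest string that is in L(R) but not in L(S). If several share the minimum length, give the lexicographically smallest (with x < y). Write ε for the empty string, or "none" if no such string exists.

yy

The string yy is accepted by R but not by S.
No shorter string lies in the difference, and yy is the lexicographically first length-2 string in L(R) \ L(S).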